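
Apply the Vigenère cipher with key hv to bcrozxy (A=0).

ixyjgsf

Repeat the key across the message: hvhvhvh
b(1)+h(7): 8 → i
c(2)+v(21): 23 → x
r(17)+h(7): 24 → y
o(14)+v(21): 35≡9 → j
z(25)+h(7): 32≡6 → g
x(23)+v(21): 44≡18 → s
y(24)+h(7): 31≡5 → f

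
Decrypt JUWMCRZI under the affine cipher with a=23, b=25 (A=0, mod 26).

OTBNZUAX

The inverse of 23 mod 26 is 17, since 23·17=391≡1. Apply D(y)=17·(y−25) mod 26:
J(9): 17·(9−25)=-272≡14 → O
U(20): 17·(20−25)=-85≡19 → T
W(22): 17·(22−25)=-51≡1 → B
M(12): 17·(12−25)=-221≡13 → N
C(2): 17·(2−25)=-391≡25 → Z
R(17): 17·(17−25)=-136≡20 → U
Z(25): 17·(25−25)=0 → A
I(8): 17·(8−25)=-289≡23 → X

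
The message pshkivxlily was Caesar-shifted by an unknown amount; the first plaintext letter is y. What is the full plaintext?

ybqtreguruh

From the crib: p(15)−y(24)=-9≡17, so the shift is 17.
Subtract 17 from each ciphertext letter:
p(15): 15−17=-2≡24 → y
s(18): 18−17=1 → b
h(7): 7−17=-10≡16 → q
k(10): 10−17=-7≡19 → t
i(8): 8−17=-9≡17 → r
v(21): 21−17=4 → e
x(23): 23−17=6 → g
l(11): 11−17=-6≡20 → u
i(8): 8−17=-9≡17 → r
l(11): 11−17=-6≡20 → u
y(24): 24−17=7 → h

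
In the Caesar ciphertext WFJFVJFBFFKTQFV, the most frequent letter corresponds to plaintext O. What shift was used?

The most frequent ciphertext letter is F (appears 6 times).
F is position 5; O is position 14.
Shift = -9≡17.

17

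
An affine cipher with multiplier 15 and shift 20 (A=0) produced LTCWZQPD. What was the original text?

PTEOJYRL

The inverse of 15 mod 26 is 7, since 15·7=105≡1. Apply D(y)=7·(y−20) mod 26:
L(11): 7·(11−20)=-63≡15 → P
T(19): 7·(19−20)=-7≡19 → T
C(2): 7·(2−20)=-126≡4 → E
W(22): 7·(22−20)=14 → O
Z(25): 7·(25−20)=35≡9 → J
Q(16): 7·(16−20)=-28≡24 → Y
P(15): 7·(15−20)=-35≡17 → R
D(3): 7·(3−20)=-119≡11 → L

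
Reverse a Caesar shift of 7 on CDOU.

C(2): 2−7=-5≡21 → V
D(3): 3−7=-4≡22 → W
O(14): 14−7=7 → H
U(20): 20−7=13 → N

VWHN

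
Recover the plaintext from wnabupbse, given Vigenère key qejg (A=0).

Repeat the key across the ciphertext: qejgqejgq
w(22)−q(16): 6 → g
n(13)−e(4): 9 → j
a(0)−j(9): -9≡17 → r
b(1)−g(6): -5≡21 → v
u(20)−q(16): 4 → e
p(15)−e(4): 11 → l
b(1)−j(9): -8≡18 → s
s(18)−g(6): 12 → m
e(4)−q(16): -12≡14 → o

gjrvelsmo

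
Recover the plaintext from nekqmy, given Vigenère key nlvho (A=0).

atpjyl

Repeat the key across the ciphertext: nlvhon
n(13)−n(13): 0 → a
e(4)−l(11): -7≡19 → t
k(10)−v(21): -11≡15 → p
q(16)−h(7): 9 → j
m(12)−o(14): -2≡24 → y
y(24)−n(13): 11 → l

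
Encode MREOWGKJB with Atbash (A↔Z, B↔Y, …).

M(12) → N(13)
R(17) → I(8)
E(4) → V(21)
O(14) → L(11)
W(22) → D(3)
G(6) → T(19)
K(10) → P(15)
J(9) → Q(16)
B(1) → Y(24)

NIVLDTPQY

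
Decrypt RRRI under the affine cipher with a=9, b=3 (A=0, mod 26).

The inverse of 9 mod 26 is 3, since 9·3=27≡1. Apply D(y)=3·(y−3) mod 26:
R(17): 3·(17−3)=42≡16 → Q
R(17): 3·(17−3)=42≡16 → Q
R(17): 3·(17−3)=42≡16 → Q
I(8): 3·(8−3)=15 → P

QQQP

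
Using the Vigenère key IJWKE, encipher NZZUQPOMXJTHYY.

Repeat the key across the message: IJWKEIJWKEIJWK
N(13)+I(8): 21 → V
Z(25)+J(9): 34≡8 → I
Z(25)+W(22): 47≡21 → V
U(20)+K(10): 30≡4 → E
Q(16)+E(4): 20 → U
P(15)+I(8): 23 → X
O(14)+J(9): 23 → X
M(12)+W(22): 34≡8 → I
X(23)+K(10): 33≡7 → H
J(9)+E(4): 13 → N
T(19)+I(8): 27≡1 → B
H(7)+J(9): 16 → Q
Y(24)+W(22): 46≡20 → U
Y(24)+K(10): 34≡8 → I

VIVEUXXIHNBQUI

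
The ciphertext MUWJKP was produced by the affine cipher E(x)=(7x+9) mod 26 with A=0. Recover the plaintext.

The inverse of 7 mod 26 is 15, since 7·15=105≡1. Apply D(y)=15·(y−9) mod 26:
M(12): 15·(12−9)=45≡19 → T
U(20): 15·(20−9)=165≡9 → J
W(22): 15·(22−9)=195≡13 → N
J(9): 15·(9−9)=0 → A
K(10): 15·(10−9)=15 → P
P(15): 15·(15−9)=90≡12 → M

TJNAPM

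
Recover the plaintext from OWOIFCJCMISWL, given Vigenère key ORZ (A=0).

Repeat the key across the ciphertext: ORZORZORZORZO
O(14)−O(14): 0 → A
W(22)−R(17): 5 → F
O(14)−Z(25): -11≡15 → P
I(8)−O(14): -6≡20 → U
F(5)−R(17): -12≡14 → O
C(2)−Z(25): -23≡3 → D
J(9)−O(14): -5≡21 → V
C(2)−R(17): -15≡11 → L
M(12)−Z(25): -13≡13 → N
I(8)−O(14): -6≡20 → U
S(18)−R(17): 1 → B
W(22)−Z(25): -3≡23 → X
L(11)−O(14): -3≡23 → X

AFPUODVLNUBXX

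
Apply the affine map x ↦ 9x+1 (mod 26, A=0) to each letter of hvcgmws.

h(7): 9·7+1=64≡12 → m
v(21): 9·21+1=190≡8 → i
c(2): 9·2+1=19 → t
g(6): 9·6+1=55≡3 → d
m(12): 9·12+1=109≡5 → f
w(22): 9·22+1=199≡17 → r
s(18): 9·18+1=163≡7 → h

mitdfrh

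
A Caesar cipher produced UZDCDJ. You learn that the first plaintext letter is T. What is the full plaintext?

TYCBCI

From the crib: U(20)−T(19)=1, so the shift is 1.
Subtract 1 from each ciphertext letter:
U(20): 20−1=19 → T
Z(25): 25−1=24 → Y
D(3): 3−1=2 → C
C(2): 2−1=1 → B
D(3): 3−1=2 → C
J(9): 9−1=8 → I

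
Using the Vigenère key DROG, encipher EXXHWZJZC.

HOLNZQXFF

Repeat the key across the message: DROGDROGD
E(4)+D(3): 7 → H
X(23)+R(17): 40≡14 → O
X(23)+O(14): 37≡11 → L
H(7)+G(6): 13 → N
W(22)+D(3): 25 → Z
Z(25)+R(17): 42≡16 → Q
J(9)+O(14): 23 → X
Z(25)+G(6): 31≡5 → F
C(2)+D(3): 5 → F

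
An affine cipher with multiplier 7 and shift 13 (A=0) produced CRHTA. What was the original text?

The inverse of 7 mod 26 is 15, since 7·15=105≡1. Apply D(y)=15·(y−13) mod 26:
C(2): 15·(2−13)=-165≡17 → R
R(17): 15·(17−13)=60≡8 → I
H(7): 15·(7−13)=-90≡14 → O
T(19): 15·(19−13)=90≡12 → M
A(0): 15·(0−13)=-195≡13 → N

RIOMN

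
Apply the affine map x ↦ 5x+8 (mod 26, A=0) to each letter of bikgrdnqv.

nwgmpxvkj

b(1): 5·1+8=13 → n
i(8): 5·8+8=48≡22 → w
k(10): 5·10+8=58≡6 → g
g(6): 5·6+8=38≡12 → m
r(17): 5·17+8=93≡15 → p
d(3): 5·3+8=23 → x
n(13): 5·13+8=73≡21 → v
q(16): 5·16+8=88≡10 → k
v(21): 5·21+8=113≡9 → j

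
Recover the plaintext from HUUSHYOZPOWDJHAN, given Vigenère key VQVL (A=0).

MEZHMITOUYBSORFC

Repeat the key across the ciphertext: VQVLVQVLVQVLVQVL
H(7)−V(21): -14≡12 → M
U(20)−Q(16): 4 → E
U(20)−V(21): -1≡25 → Z
S(18)−L(11): 7 → H
H(7)−V(21): -14≡12 → M
Y(24)−Q(16): 8 → I
O(14)−V(21): -7≡19 → T
Z(25)−L(11): 14 → O
P(15)−V(21): -6≡20 → U
O(14)−Q(16): -2≡24 → Y
W(22)−V(21): 1 → B
D(3)−L(11): -8≡18 → S
J(9)−V(21): -12≡14 → O
H(7)−Q(16): -9≡17 → R
A(0)−V(21): -21≡5 → F
N(13)−L(11): 2 → C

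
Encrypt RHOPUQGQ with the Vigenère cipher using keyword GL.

XSUAABMB

Repeat the key across the message: GLGLGLGL
R(17)+G(6): 23 → X
H(7)+L(11): 18 → S
O(14)+G(6): 20 → U
P(15)+L(11): 26≡0 → A
U(20)+G(6): 26≡0 → A
Q(16)+L(11): 27≡1 → B
G(6)+G(6): 12 → M
Q(16)+L(11): 27≡1 → B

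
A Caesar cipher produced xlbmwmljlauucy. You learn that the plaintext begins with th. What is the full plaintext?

From the crib: x(23)−t(19)=4, so the shift is 4.
Subtract 4 from each ciphertext letter:
x(23): 23−4=19 → t
l(11): 11−4=7 → h
b(1): 1−4=-3≡23 → x
m(12): 12−4=8 → i
w(22): 22−4=18 → s
m(12): 12−4=8 → i
l(11): 11−4=7 → h
j(9): 9−4=5 → f
l(11): 11−4=7 → h
a(0): 0−4=-4≡22 → w
u(20): 20−4=16 → q
u(20): 20−4=16 → q
c(2): 2−4=-2≡24 → y
y(24): 24−4=20 → u

thxisihfhwqqyu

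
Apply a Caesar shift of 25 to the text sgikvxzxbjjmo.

s(18): 18+25=43≡17 → r
g(6): 6+25=31≡5 → f
i(8): 8+25=33≡7 → h
k(10): 10+25=35≡9 → j
v(21): 21+25=46≡20 → u
x(23): 23+25=48≡22 → w
z(25): 25+25=50≡24 → y
x(23): 23+25=48≡22 → w
b(1): 1+25=26≡0 → a
j(9): 9+25=34≡8 → i
j(9): 9+25=34≡8 → i
m(12): 12+25=37≡11 → l
o(14): 14+25=39≡13 → n

rfhjuwywaiiln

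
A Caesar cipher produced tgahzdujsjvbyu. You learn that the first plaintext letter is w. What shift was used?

23

From the crib: t(19)−w(22)=-3≡23, so the shift is 23.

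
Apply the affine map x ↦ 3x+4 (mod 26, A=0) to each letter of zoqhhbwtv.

buazzhsjp

z(25): 3·25+4=79≡1 → b
o(14): 3·14+4=46≡20 → u
q(16): 3·16+4=52≡0 → a
h(7): 3·7+4=25 → z
h(7): 3·7+4=25 → z
b(1): 3·1+4=7 → h
w(22): 3·22+4=70≡18 → s
t(19): 3·19+4=61≡9 → j
v(21): 3·21+4=67≡15 → p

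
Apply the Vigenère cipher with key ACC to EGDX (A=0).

EIFX

Repeat the key across the message: ACCA
E(4)+A(0): 4 → E
G(6)+C(2): 8 → I
D(3)+C(2): 5 → F
X(23)+A(0): 23 → X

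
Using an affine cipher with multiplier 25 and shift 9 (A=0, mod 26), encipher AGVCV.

A(0): 25·0+9=9 → J
G(6): 25·6+9=159≡3 → D
V(21): 25·21+9=534≡14 → O
C(2): 25·2+9=59≡7 → H
V(21): 25·21+9=534≡14 → O

JDOHO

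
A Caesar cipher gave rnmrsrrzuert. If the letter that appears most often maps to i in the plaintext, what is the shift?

9

The most frequent ciphertext letter is r (appears 5 times).
r is position 17; i is position 8.
Shift = 9.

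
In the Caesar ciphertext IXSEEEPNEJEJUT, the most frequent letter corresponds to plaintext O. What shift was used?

The most frequent ciphertext letter is E (appears 5 times).
E is position 4; O is position 14.
Shift = -10≡16.

16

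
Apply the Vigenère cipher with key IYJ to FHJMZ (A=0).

NFSUX

Repeat the key across the message: IYJIY
F(5)+I(8): 13 → N
H(7)+Y(24): 31≡5 → F
J(9)+J(9): 18 → S
M(12)+I(8): 20 → U
Z(25)+Y(24): 49≡23 → X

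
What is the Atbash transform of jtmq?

j(9) → q(16)
t(19) → g(6)
m(12) → n(13)
q(16) → j(9)

qgnj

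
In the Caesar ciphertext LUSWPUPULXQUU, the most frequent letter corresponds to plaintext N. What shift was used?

The most frequent ciphertext letter is U (appears 5 times).
U is position 20; N is position 13.
Shift = 7.

7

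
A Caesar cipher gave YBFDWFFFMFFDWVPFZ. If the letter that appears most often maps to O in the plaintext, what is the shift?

The most frequent ciphertext letter is F (appears 7 times).
F is position 5; O is position 14.
Shift = -9≡17.

17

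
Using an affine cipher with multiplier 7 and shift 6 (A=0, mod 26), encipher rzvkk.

vzxyy

r(17): 7·17+6=125≡21 → v
z(25): 7·25+6=181≡25 → z
v(21): 7·21+6=153≡23 → x
k(10): 7·10+6=76≡24 → y
k(10): 7·10+6=76≡24 → y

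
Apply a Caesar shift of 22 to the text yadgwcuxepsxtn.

uwzcsyqtalotpj

y(24): 24+22=46≡20 → u
a(0): 0+22=22 → w
d(3): 3+22=25 → z
g(6): 6+22=28≡2 → c
w(22): 22+22=44≡18 → s
c(2): 2+22=24 → y
u(20): 20+22=42≡16 → q
x(23): 23+22=45≡19 → t
e(4): 4+22=26≡0 → a
p(15): 15+22=37≡11 → l
s(18): 18+22=40≡14 → o
x(23): 23+22=45≡19 → t
t(19): 19+22=41≡15 → p
n(13): 13+22=35≡9 → j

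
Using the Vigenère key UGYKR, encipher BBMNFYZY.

Repeat the key across the message: UGYKRUGY
B(1)+U(20): 21 → V
B(1)+G(6): 7 → H
M(12)+Y(24): 36≡10 → K
N(13)+K(10): 23 → X
F(5)+R(17): 22 → W
Y(24)+U(20): 44≡18 → S
Z(25)+G(6): 31≡5 → F
Y(24)+Y(24): 48≡22 → W

VHKXWSFW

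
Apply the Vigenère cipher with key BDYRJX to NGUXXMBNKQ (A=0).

OJSOGJCQIH

Repeat the key across the message: BDYRJXBDYR
N(13)+B(1): 14 → O
G(6)+D(3): 9 → J
U(20)+Y(24): 44≡18 → S
X(23)+R(17): 40≡14 → O
X(23)+J(9): 32≡6 → G
M(12)+X(23): 35≡9 → J
B(1)+B(1): 2 → C
N(13)+D(3): 16 → Q
K(10)+Y(24): 34≡8 → I
Q(16)+R(17): 33≡7 → H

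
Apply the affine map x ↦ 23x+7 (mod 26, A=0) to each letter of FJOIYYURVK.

SGRJNNZIWD

F(5): 23·5+7=122≡18 → S
J(9): 23·9+7=214≡6 → G
O(14): 23·14+7=329≡17 → R
I(8): 23·8+7=191≡9 → J
Y(24): 23·24+7=559≡13 → N
Y(24): 23·24+7=559≡13 → N
U(20): 23·20+7=467≡25 → Z
R(17): 23·17+7=398≡8 → I
V(21): 23·21+7=490≡22 → W
K(10): 23·10+7=237≡3 → D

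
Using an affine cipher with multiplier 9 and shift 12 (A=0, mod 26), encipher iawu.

gmck

i(8): 9·8+12=84≡6 → g
a(0): 9·0+12=12 → m
w(22): 9·22+12=210≡2 → c
u(20): 9·20+12=192≡10 → k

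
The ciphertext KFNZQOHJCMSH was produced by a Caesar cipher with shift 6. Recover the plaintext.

K(10): 10−6=4 → E
F(5): 5−6=-1≡25 → Z
N(13): 13−6=7 → H
Z(25): 25−6=19 → T
Q(16): 16−6=10 → K
O(14): 14−6=8 → I
H(7): 7−6=1 → B
J(9): 9−6=3 → D
C(2): 2−6=-4≡22 → W
M(12): 12−6=6 → G
S(18): 18−6=12 → M
H(7): 7−6=1 → B

EZHTKIBDWGMB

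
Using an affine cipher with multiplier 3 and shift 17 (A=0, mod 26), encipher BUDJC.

B(1): 3·1+17=20 → U
U(20): 3·20+17=77≡25 → Z
D(3): 3·3+17=26≡0 → A
J(9): 3·9+17=44≡18 → S
C(2): 3·2+17=23 → X

UZASX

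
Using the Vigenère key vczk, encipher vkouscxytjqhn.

Repeat the key across the message: vczkvczkvczkv
v(21)+v(21): 42≡16 → q
k(10)+c(2): 12 → m
o(14)+z(25): 39≡13 → n
u(20)+k(10): 30≡4 → e
s(18)+v(21): 39≡13 → n
c(2)+c(2): 4 → e
x(23)+z(25): 48≡22 → w
y(24)+k(10): 34≡8 → i
t(19)+v(21): 40≡14 → o
j(9)+c(2): 11 → l
q(16)+z(25): 41≡15 → p
h(7)+k(10): 17 → r
n(13)+v(21): 34≡8 → i

qmnenewiolpri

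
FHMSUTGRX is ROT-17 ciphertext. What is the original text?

F(5): 5−17=-12≡14 → O
H(7): 7−17=-10≡16 → Q
M(12): 12−17=-5≡21 → V
S(18): 18−17=1 → B
U(20): 20−17=3 → D
T(19): 19−17=2 → C
G(6): 6−17=-11≡15 → P
R(17): 17−17=0 → A
X(23): 23−17=6 → G

OQVBDCPAG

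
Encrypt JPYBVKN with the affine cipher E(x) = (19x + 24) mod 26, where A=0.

J(9): 19·9+24=195≡13 → N
P(15): 19·15+24=309≡23 → X
Y(24): 19·24+24=480≡12 → M
B(1): 19·1+24=43≡17 → R
V(21): 19·21+24=423≡7 → H
K(10): 19·10+24=214≡6 → G
N(13): 19·13+24=271≡11 → L

NXMRHGL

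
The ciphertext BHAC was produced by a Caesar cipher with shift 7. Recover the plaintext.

UATV

B(1): 1−7=-6≡20 → U
H(7): 7−7=0 → A
A(0): 0−7=-7≡19 → T
C(2): 2−7=-5≡21 → V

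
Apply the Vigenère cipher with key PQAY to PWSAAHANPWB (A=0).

EMSYPXALEMB

Repeat the key across the message: PQAYPQAYPQA
P(15)+P(15): 30≡4 → E
W(22)+Q(16): 38≡12 → M
S(18)+A(0): 18 → S
A(0)+Y(24): 24 → Y
A(0)+P(15): 15 → P
H(7)+Q(16): 23 → X
A(0)+A(0): 0 → A
N(13)+Y(24): 37≡11 → L
P(15)+P(15): 30≡4 → E
W(22)+Q(16): 38≡12 → M
B(1)+A(0): 1 → B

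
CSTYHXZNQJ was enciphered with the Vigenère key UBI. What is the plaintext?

Repeat the key across the ciphertext: UBIUBIUBIU
C(2)−U(20): -18≡8 → I
S(18)−B(1): 17 → R
T(19)−I(8): 11 → L
Y(24)−U(20): 4 → E
H(7)−B(1): 6 → G
X(23)−I(8): 15 → P
Z(25)−U(20): 5 → F
N(13)−B(1): 12 → M
Q(16)−I(8): 8 → I
J(9)−U(20): -11≡15 → P

IRLEGPFMIP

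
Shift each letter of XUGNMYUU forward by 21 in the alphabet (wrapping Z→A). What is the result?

X(23): 23+21=44≡18 → S
U(20): 20+21=41≡15 → P
G(6): 6+21=27≡1 → B
N(13): 13+21=34≡8 → I
M(12): 12+21=33≡7 → H
Y(24): 24+21=45≡19 → T
U(20): 20+21=41≡15 → P
U(20): 20+21=41≡15 → P

SPBIHTPP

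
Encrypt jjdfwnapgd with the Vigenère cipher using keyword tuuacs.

Repeat the key across the message: tuuacstuua
j(9)+t(19): 28≡2 → c
j(9)+u(20): 29≡3 → d
d(3)+u(20): 23 → x
f(5)+a(0): 5 → f
w(22)+c(2): 24 → y
n(13)+s(18): 31≡5 → f
a(0)+t(19): 19 → t
p(15)+u(20): 35≡9 → j
g(6)+u(20): 26≡0 → a
d(3)+a(0): 3 → d

cdxfyftjad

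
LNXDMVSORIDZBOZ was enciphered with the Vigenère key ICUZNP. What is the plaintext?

DLDEZGKMXJQKTMF

Repeat the key across the ciphertext: ICUZNPICUZNPICU
L(11)−I(8): 3 → D
N(13)−C(2): 11 → L
X(23)−U(20): 3 → D
D(3)−Z(25): -22≡4 → E
M(12)−N(13): -1≡25 → Z
V(21)−P(15): 6 → G
S(18)−I(8): 10 → K
O(14)−C(2): 12 → M
R(17)−U(20): -3≡23 → X
I(8)−Z(25): -17≡9 → J
D(3)−N(13): -10≡16 → Q
Z(25)−P(15): 10 → K
B(1)−I(8): -7≡19 → T
O(14)−C(2): 12 → M
Z(25)−U(20): 5 → F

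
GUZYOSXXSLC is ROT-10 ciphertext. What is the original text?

WKPOEINNIBS

G(6): 6−10=-4≡22 → W
U(20): 20−10=10 → K
Z(25): 25−10=15 → P
Y(24): 24−10=14 → O
O(14): 14−10=4 → E
S(18): 18−10=8 → I
X(23): 23−10=13 → N
X(23): 23−10=13 → N
S(18): 18−10=8 → I
L(11): 11−10=1 → B
C(2): 2−10=-8≡18 → S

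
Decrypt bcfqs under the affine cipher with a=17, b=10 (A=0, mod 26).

bypic

The inverse of 17 mod 26 is 23, since 17·23=391≡1. Apply D(y)=23·(y−10) mod 26:
b(1): 23·(1−10)=-207≡1 → b
c(2): 23·(2−10)=-184≡24 → y
f(5): 23·(5−10)=-115≡15 → p
q(16): 23·(16−10)=138≡8 → i
s(18): 23·(18−10)=184≡2 → c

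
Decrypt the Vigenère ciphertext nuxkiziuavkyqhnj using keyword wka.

rkxoyzmkazayuxnn

Repeat the key across the ciphertext: wkawkawkawkawkaw
n(13)−w(22): -9≡17 → r
u(20)−k(10): 10 → k
x(23)−a(0): 23 → x
k(10)−w(22): -12≡14 → o
i(8)−k(10): -2≡24 → y
z(25)−a(0): 25 → z
i(8)−w(22): -14≡12 → m
u(20)−k(10): 10 → k
a(0)−a(0): 0 → a
v(21)−w(22): -1≡25 → z
k(10)−k(10): 0 → a
y(24)−a(0): 24 → y
q(16)−w(22): -6≡20 → u
h(7)−k(10): -3≡23 → x
n(13)−a(0): 13 → n
j(9)−w(22): -13≡13 → n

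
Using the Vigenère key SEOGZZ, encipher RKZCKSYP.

Repeat the key across the message: SEOGZZSE
R(17)+S(18): 35≡9 → J
K(10)+E(4): 14 → O
Z(25)+O(14): 39≡13 → N
C(2)+G(6): 8 → I
K(10)+Z(25): 35≡9 → J
S(18)+Z(25): 43≡17 → R
Y(24)+S(18): 42≡16 → Q
P(15)+E(4): 19 → T

JONIJRQT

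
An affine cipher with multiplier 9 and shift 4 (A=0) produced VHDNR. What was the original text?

ZJXBN

The inverse of 9 mod 26 is 3, since 9·3=27≡1. Apply D(y)=3·(y−4) mod 26:
V(21): 3·(21−4)=51≡25 → Z
H(7): 3·(7−4)=9 → J
D(3): 3·(3−4)=-3≡23 → X
N(13): 3·(13−4)=27≡1 → B
R(17): 3·(17−4)=39≡13 → N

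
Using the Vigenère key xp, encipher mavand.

jpspks

Repeat the key across the message: xpxpxp
m(12)+x(23): 35≡9 → j
a(0)+p(15): 15 → p
v(21)+x(23): 44≡18 → s
a(0)+p(15): 15 → p
n(13)+x(23): 36≡10 → k
d(3)+p(15): 18 → s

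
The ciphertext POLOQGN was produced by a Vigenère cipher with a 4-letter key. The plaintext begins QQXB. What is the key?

Subtract each crib letter from the matching ciphertext letter (mod 26):
P(15)−Q(16)=-1≡25 → Z
O(14)−Q(16)=-2≡24 → Y
L(11)−X(23)=-12≡14 → O
O(14)−B(1)=13 → N

ZYON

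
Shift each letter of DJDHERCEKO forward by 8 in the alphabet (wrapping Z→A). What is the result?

D(3): 3+8=11 → L
J(9): 9+8=17 → R
D(3): 3+8=11 → L
H(7): 7+8=15 → P
E(4): 4+8=12 → M
R(17): 17+8=25 → Z
C(2): 2+8=10 → K
E(4): 4+8=12 → M
K(10): 10+8=18 → S
O(14): 14+8=22 → W

LRLPMZKMSW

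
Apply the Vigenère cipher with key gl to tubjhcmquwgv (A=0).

zfhunnsbahmg

Repeat the key across the message: glglglglglgl
t(19)+g(6): 25 → z
u(20)+l(11): 31≡5 → f
b(1)+g(6): 7 → h
j(9)+l(11): 20 → u
h(7)+g(6): 13 → n
c(2)+l(11): 13 → n
m(12)+g(6): 18 → s
q(16)+l(11): 27≡1 → b
u(20)+g(6): 26≡0 → a
w(22)+l(11): 33≡7 → h
g(6)+g(6): 12 → m
v(21)+l(11): 32≡6 → g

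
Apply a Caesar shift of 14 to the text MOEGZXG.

M(12): 12+14=26≡0 → A
O(14): 14+14=28≡2 → C
E(4): 4+14=18 → S
G(6): 6+14=20 → U
Z(25): 25+14=39≡13 → N
X(23): 23+14=37≡11 → L
G(6): 6+14=20 → U

ACSUNLU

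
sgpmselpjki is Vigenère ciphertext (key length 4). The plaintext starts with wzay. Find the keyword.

Subtract each crib letter from the matching ciphertext letter (mod 26):
s(18)−w(22)=-4≡22 → w
g(6)−z(25)=-19≡7 → h
p(15)−a(0)=15 → p
m(12)−y(24)=-12≡14 → o

whpo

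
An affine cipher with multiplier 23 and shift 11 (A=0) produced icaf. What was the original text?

The inverse of 23 mod 26 is 17, since 23·17=391≡1. Apply D(y)=17·(y−11) mod 26:
i(8): 17·(8−11)=-51≡1 → b
c(2): 17·(2−11)=-153≡3 → d
a(0): 17·(0−11)=-187≡21 → v
f(5): 17·(5−11)=-102≡2 → c

bdvc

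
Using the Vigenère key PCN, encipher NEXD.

Repeat the key across the message: PCNP
N(13)+P(15): 28≡2 → C
E(4)+C(2): 6 → G
X(23)+N(13): 36≡10 → K
D(3)+P(15): 18 → S

CGKS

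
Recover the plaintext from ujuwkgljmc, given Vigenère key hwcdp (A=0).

nnstvzphjn

Repeat the key across the ciphertext: hwcdphwcdp
u(20)−h(7): 13 → n
j(9)−w(22): -13≡13 → n
u(20)−c(2): 18 → s
w(22)−d(3): 19 → t
k(10)−p(15): -5≡21 → v
g(6)−h(7): -1≡25 → z
l(11)−w(22): -11≡15 → p
j(9)−c(2): 7 → h
m(12)−d(3): 9 → j
c(2)−p(15): -13≡13 → n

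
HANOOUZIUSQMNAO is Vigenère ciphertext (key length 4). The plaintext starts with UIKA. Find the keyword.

Subtract each crib letter from the matching ciphertext letter (mod 26):
H(7)−U(20)=-13≡13 → N
A(0)−I(8)=-8≡18 → S
N(13)−K(10)=3 → D
O(14)−A(0)=14 → O

NSDO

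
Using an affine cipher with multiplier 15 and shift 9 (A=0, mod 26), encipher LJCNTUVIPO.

SONWIXMZAL

L(11): 15·11+9=174≡18 → S
J(9): 15·9+9=144≡14 → O
C(2): 15·2+9=39≡13 → N
N(13): 15·13+9=204≡22 → W
T(19): 15·19+9=294≡8 → I
U(20): 15·20+9=309≡23 → X
V(21): 15·21+9=324≡12 → M
I(8): 15·8+9=129≡25 → Z
P(15): 15·15+9=234≡0 → A
O(14): 15·14+9=219≡11 → L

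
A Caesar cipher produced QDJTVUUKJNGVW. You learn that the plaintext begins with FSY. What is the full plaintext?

From the crib: Q(16)−F(5)=11, so the shift is 11.
Subtract 11 from each ciphertext letter:
Q(16): 16−11=5 → F
D(3): 3−11=-8≡18 → S
J(9): 9−11=-2≡24 → Y
T(19): 19−11=8 → I
V(21): 21−11=10 → K
U(20): 20−11=9 → J
U(20): 20−11=9 → J
K(10): 10−11=-1≡25 → Z
J(9): 9−11=-2≡24 → Y
N(13): 13−11=2 → C
G(6): 6−11=-5≡21 → V
V(21): 21−11=10 → K
W(22): 22−11=11 → L

FSYIKJJZYCVKL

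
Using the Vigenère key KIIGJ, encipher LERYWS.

Repeat the key across the message: KIIGJK
L(11)+K(10): 21 → V
E(4)+I(8): 12 → M
R(17)+I(8): 25 → Z
Y(24)+G(6): 30≡4 → E
W(22)+J(9): 31≡5 → F
S(18)+K(10): 28≡2 → C

VMZEFC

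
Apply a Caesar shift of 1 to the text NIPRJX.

N(13): 13+1=14 → O
I(8): 8+1=9 → J
P(15): 15+1=16 → Q
R(17): 17+1=18 → S
J(9): 9+1=10 → K
X(23): 23+1=24 → Y

OJQSKY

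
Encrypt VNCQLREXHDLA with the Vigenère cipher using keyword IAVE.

DNXUTRZBPDGE

Repeat the key across the message: IAVEIAVEIAVE
V(21)+I(8): 29≡3 → D
N(13)+A(0): 13 → N
C(2)+V(21): 23 → X
Q(16)+E(4): 20 → U
L(11)+I(8): 19 → T
R(17)+A(0): 17 → R
E(4)+V(21): 25 → Z
X(23)+E(4): 27≡1 → B
H(7)+I(8): 15 → P
D(3)+A(0): 3 → D
L(11)+V(21): 32≡6 → G
A(0)+E(4): 4 → E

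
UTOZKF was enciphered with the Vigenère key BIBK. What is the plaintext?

Repeat the key across the ciphertext: BIBKBI
U(20)−B(1): 19 → T
T(19)−I(8): 11 → L
O(14)−B(1): 13 → N
Z(25)−K(10): 15 → P
K(10)−B(1): 9 → J
F(5)−I(8): -3≡23 → X

TLNPJX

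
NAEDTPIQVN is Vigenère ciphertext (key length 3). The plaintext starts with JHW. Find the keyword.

ETI

Subtract each crib letter from the matching ciphertext letter (mod 26):
N(13)−J(9)=4 → E
A(0)−H(7)=-7≡19 → T
E(4)−W(22)=-18≡8 → I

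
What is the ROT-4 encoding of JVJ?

NZN

J(9): 9+4=13 → N
V(21): 21+4=25 → Z
J(9): 9+4=13 → N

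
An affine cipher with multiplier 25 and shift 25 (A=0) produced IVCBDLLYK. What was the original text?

REXYWOOBP

The inverse of 25 mod 26 is 25, since 25·25=625≡1. Apply D(y)=25·(y−25) mod 26:
I(8): 25·(8−25)=-425≡17 → R
V(21): 25·(21−25)=-100≡4 → E
C(2): 25·(2−25)=-575≡23 → X
B(1): 25·(1−25)=-600≡24 → Y
D(3): 25·(3−25)=-550≡22 → W
L(11): 25·(11−25)=-350≡14 → O
L(11): 25·(11−25)=-350≡14 → O
Y(24): 25·(24−25)=-25≡1 → B
K(10): 25·(10−25)=-375≡15 → P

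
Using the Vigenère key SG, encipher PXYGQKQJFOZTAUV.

Repeat the key across the message: SGSGSGSGSGSGSGS
P(15)+S(18): 33≡7 → H
X(23)+G(6): 29≡3 → D
Y(24)+S(18): 42≡16 → Q
G(6)+G(6): 12 → M
Q(16)+S(18): 34≡8 → I
K(10)+G(6): 16 → Q
Q(16)+S(18): 34≡8 → I
J(9)+G(6): 15 → P
F(5)+S(18): 23 → X
O(14)+G(6): 20 → U
Z(25)+S(18): 43≡17 → R
T(19)+G(6): 25 → Z
A(0)+S(18): 18 → S
U(20)+G(6): 26≡0 → A
V(21)+S(18): 39≡13 → N

HDQMIQIPXURZSAN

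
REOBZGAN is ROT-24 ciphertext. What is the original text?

R(17): 17−24=-7≡19 → T
E(4): 4−24=-20≡6 → G
O(14): 14−24=-10≡16 → Q
B(1): 1−24=-23≡3 → D
Z(25): 25−24=1 → B
G(6): 6−24=-18≡8 → I
A(0): 0−24=-24≡2 → C
N(13): 13−24=-11≡15 → P

TGQDBICP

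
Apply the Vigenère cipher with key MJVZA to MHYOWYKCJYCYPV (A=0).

YQTNWKTXIYOHKU

Repeat the key across the message: MJVZAMJVZAMJVZ
M(12)+M(12): 24 → Y
H(7)+J(9): 16 → Q
Y(24)+V(21): 45≡19 → T
O(14)+Z(25): 39≡13 → N
W(22)+A(0): 22 → W
Y(24)+M(12): 36≡10 → K
K(10)+J(9): 19 → T
C(2)+V(21): 23 → X
J(9)+Z(25): 34≡8 → I
Y(24)+A(0): 24 → Y
C(2)+M(12): 14 → O
Y(24)+J(9): 33≡7 → H
P(15)+V(21): 36≡10 → K
V(21)+Z(25): 46≡20 → U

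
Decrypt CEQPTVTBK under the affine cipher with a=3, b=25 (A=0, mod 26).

The inverse of 3 mod 26 is 9, since 3·9=27≡1. Apply D(y)=9·(y−25) mod 26:
C(2): 9·(2−25)=-207≡1 → B
E(4): 9·(4−25)=-189≡19 → T
Q(16): 9·(16−25)=-81≡23 → X
P(15): 9·(15−25)=-90≡14 → O
T(19): 9·(19−25)=-54≡24 → Y
V(21): 9·(21−25)=-36≡16 → Q
T(19): 9·(19−25)=-54≡24 → Y
B(1): 9·(1−25)=-216≡18 → S
K(10): 9·(10−25)=-135≡21 → V

BTXOYQYSV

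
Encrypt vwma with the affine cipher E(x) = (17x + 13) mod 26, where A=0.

v(21): 17·21+13=370≡6 → g
w(22): 17·22+13=387≡23 → x
m(12): 17·12+13=217≡9 → j
a(0): 17·0+13=13 → n

gxjn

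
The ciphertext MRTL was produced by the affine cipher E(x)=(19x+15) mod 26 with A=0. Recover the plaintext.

The inverse of 19 mod 26 is 11, since 19·11=209≡1. Apply D(y)=11·(y−15) mod 26:
M(12): 11·(12−15)=-33≡19 → T
R(17): 11·(17−15)=22 → W
T(19): 11·(19−15)=44≡18 → S
L(11): 11·(11−15)=-44≡8 → I

TWSI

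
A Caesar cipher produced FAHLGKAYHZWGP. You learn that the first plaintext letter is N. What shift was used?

18

From the crib: F(5)−N(13)=-8≡18, so the shift is 18.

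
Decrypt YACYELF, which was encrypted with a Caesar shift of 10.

OQSOUBV

Y(24): 24−10=14 → O
A(0): 0−10=-10≡16 → Q
C(2): 2−10=-8≡18 → S
Y(24): 24−10=14 → O
E(4): 4−10=-6≡20 → U
L(11): 11−10=1 → B
F(5): 5−10=-5≡21 → V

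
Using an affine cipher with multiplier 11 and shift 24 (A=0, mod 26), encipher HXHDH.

XRXFX

H(7): 11·7+24=101≡23 → X
X(23): 11·23+24=277≡17 → R
H(7): 11·7+24=101≡23 → X
D(3): 11·3+24=57≡5 → F
H(7): 11·7+24=101≡23 → X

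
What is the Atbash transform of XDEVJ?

X(23) → C(2)
D(3) → W(22)
E(4) → V(21)
V(21) → E(4)
J(9) → Q(16)

CWVEQ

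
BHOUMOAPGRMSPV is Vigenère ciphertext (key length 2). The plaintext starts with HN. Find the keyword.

Subtract each crib letter from the matching ciphertext letter (mod 26):
B(1)−H(7)=-6≡20 → U
H(7)−N(13)=-6≡20 → U

UU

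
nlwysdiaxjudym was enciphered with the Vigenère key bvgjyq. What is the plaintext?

mqqpunhfrawnxr

Repeat the key across the ciphertext: bvgjyqbvgjyqbv
n(13)−b(1): 12 → m
l(11)−v(21): -10≡16 → q
w(22)−g(6): 16 → q
y(24)−j(9): 15 → p
s(18)−y(24): -6≡20 → u
d(3)−q(16): -13≡13 → n
i(8)−b(1): 7 → h
a(0)−v(21): -21≡5 → f
x(23)−g(6): 17 → r
j(9)−j(9): 0 → a
u(20)−y(24): -4≡22 → w
d(3)−q(16): -13≡13 → n
y(24)−b(1): 23 → x
m(12)−v(21): -9≡17 → r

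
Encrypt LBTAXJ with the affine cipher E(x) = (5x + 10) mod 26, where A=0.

NPBKVD

L(11): 5·11+10=65≡13 → N
B(1): 5·1+10=15 → P
T(19): 5·19+10=105≡1 → B
A(0): 5·0+10=10 → K
X(23): 5·23+10=125≡21 → V
J(9): 5·9+10=55≡3 → D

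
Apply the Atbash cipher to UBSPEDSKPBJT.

FYHKVWHPKYQG

U(20) → F(5)
B(1) → Y(24)
S(18) → H(7)
P(15) → K(10)
E(4) → V(21)
D(3) → W(22)
S(18) → H(7)
K(10) → P(15)
P(15) → K(10)
B(1) → Y(24)
J(9) → Q(16)
T(19) → G(6)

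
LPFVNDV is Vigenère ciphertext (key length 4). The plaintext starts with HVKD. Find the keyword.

EUVS

Subtract each crib letter from the matching ciphertext letter (mod 26):
L(11)−H(7)=4 → E
P(15)−V(21)=-6≡20 → U
F(5)−K(10)=-5≡21 → V
V(21)−D(3)=18 → S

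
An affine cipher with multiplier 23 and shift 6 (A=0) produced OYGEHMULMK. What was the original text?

GUASRYEHYQ

The inverse of 23 mod 26 is 17, since 23·17=391≡1. Apply D(y)=17·(y−6) mod 26:
O(14): 17·(14−6)=136≡6 → G
Y(24): 17·(24−6)=306≡20 → U
G(6): 17·(6−6)=0 → A
E(4): 17·(4−6)=-34≡18 → S
H(7): 17·(7−6)=17 → R
M(12): 17·(12−6)=102≡24 → Y
U(20): 17·(20−6)=238≡4 → E
L(11): 17·(11−6)=85≡7 → H
M(12): 17·(12−6)=102≡24 → Y
K(10): 17·(10−6)=68≡16 → Q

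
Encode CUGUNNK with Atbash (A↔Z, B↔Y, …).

XFTFMMP

C(2) → X(23)
U(20) → F(5)
G(6) → T(19)
U(20) → F(5)
N(13) → M(12)
N(13) → M(12)
K(10) → P(15)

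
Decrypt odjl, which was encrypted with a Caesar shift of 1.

ncik

o(14): 14−1=13 → n
d(3): 3−1=2 → c
j(9): 9−1=8 → i
l(11): 11−1=10 → k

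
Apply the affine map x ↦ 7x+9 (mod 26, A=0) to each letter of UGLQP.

U(20): 7·20+9=149≡19 → T
G(6): 7·6+9=51≡25 → Z
L(11): 7·11+9=86≡8 → I
Q(16): 7·16+9=121≡17 → R
P(15): 7·15+9=114≡10 → K

TZIRK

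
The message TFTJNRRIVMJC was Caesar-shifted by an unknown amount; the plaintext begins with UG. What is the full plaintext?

From the crib: T(19)−U(20)=-1≡25, so the shift is 25.
Subtract 25 from each ciphertext letter:
T(19): 19−25=-6≡20 → U
F(5): 5−25=-20≡6 → G
T(19): 19−25=-6≡20 → U
J(9): 9−25=-16≡10 → K
N(13): 13−25=-12≡14 → O
R(17): 17−25=-8≡18 → S
R(17): 17−25=-8≡18 → S
I(8): 8−25=-17≡9 → J
V(21): 21−25=-4≡22 → W
M(12): 12−25=-13≡13 → N
J(9): 9−25=-16≡10 → K
C(2): 2−25=-23≡3 → D

UGUKOSSJWNKD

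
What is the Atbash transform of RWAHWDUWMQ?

R(17) → I(8)
W(22) → D(3)
A(0) → Z(25)
H(7) → S(18)
W(22) → D(3)
D(3) → W(22)
U(20) → F(5)
W(22) → D(3)
M(12) → N(13)
Q(16) → J(9)

IDZSDWFDNJ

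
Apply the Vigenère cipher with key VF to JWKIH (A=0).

EBFNC

Repeat the key across the message: VFVFV
J(9)+V(21): 30≡4 → E
W(22)+F(5): 27≡1 → B
K(10)+V(21): 31≡5 → F
I(8)+F(5): 13 → N
H(7)+V(21): 28≡2 → C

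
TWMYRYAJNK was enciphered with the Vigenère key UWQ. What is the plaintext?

ZAWEVIGNXQ

Repeat the key across the ciphertext: UWQUWQUWQU
T(19)−U(20): -1≡25 → Z
W(22)−W(22): 0 → A
M(12)−Q(16): -4≡22 → W
Y(24)−U(20): 4 → E
R(17)−W(22): -5≡21 → V
Y(24)−Q(16): 8 → I
A(0)−U(20): -20≡6 → G
J(9)−W(22): -13≡13 → N
N(13)−Q(16): -3≡23 → X
K(10)−U(20): -10≡16 → Q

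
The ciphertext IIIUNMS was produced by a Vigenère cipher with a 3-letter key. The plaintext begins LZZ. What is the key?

XJJ

Subtract each crib letter from the matching ciphertext letter (mod 26):
I(8)−L(11)=-3≡23 → X
I(8)−Z(25)=-17≡9 → J
I(8)−Z(25)=-17≡9 → J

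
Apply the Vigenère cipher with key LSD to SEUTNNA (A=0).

DWXEFQL

Repeat the key across the message: LSDLSDL
S(18)+L(11): 29≡3 → D
E(4)+S(18): 22 → W
U(20)+D(3): 23 → X
T(19)+L(11): 30≡4 → E
N(13)+S(18): 31≡5 → F
N(13)+D(3): 16 → Q
A(0)+L(11): 11 → L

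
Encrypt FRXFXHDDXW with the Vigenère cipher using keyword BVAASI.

GMXFPPEYXW

Repeat the key across the message: BVAASIBVAA
F(5)+B(1): 6 → G
R(17)+V(21): 38≡12 → M
X(23)+A(0): 23 → X
F(5)+A(0): 5 → F
X(23)+S(18): 41≡15 → P
H(7)+I(8): 15 → P
D(3)+B(1): 4 → E
D(3)+V(21): 24 → Y
X(23)+A(0): 23 → X
W(22)+A(0): 22 → W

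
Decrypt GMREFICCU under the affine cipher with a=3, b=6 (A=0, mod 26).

ACVIRSQQW

The inverse of 3 mod 26 is 9, since 3·9=27≡1. Apply D(y)=9·(y−6) mod 26:
G(6): 9·(6−6)=0 → A
M(12): 9·(12−6)=54≡2 → C
R(17): 9·(17−6)=99≡21 → V
E(4): 9·(4−6)=-18≡8 → I
F(5): 9·(5−6)=-9≡17 → R
I(8): 9·(8−6)=18 → S
C(2): 9·(2−6)=-36≡16 → Q
C(2): 9·(2−6)=-36≡16 → Q
U(20): 9·(20−6)=126≡22 → W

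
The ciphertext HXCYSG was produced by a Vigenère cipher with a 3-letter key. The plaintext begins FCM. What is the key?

CVQ

Subtract each crib letter from the matching ciphertext letter (mod 26):
H(7)−F(5)=2 → C
X(23)−C(2)=21 → V
C(2)−M(12)=-10≡16 → Q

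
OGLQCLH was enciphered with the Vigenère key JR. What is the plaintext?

FPCZTUY

Repeat the key across the ciphertext: JRJRJRJ
O(14)−J(9): 5 → F
G(6)−R(17): -11≡15 → P
L(11)−J(9): 2 → C
Q(16)−R(17): -1≡25 → Z
C(2)−J(9): -7≡19 → T
L(11)−R(17): -6≡20 → U
H(7)−J(9): -2≡24 → Y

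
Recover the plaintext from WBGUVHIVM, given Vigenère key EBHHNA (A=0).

SAZNIHEUF

Repeat the key across the ciphertext: EBHHNAEBH
W(22)−E(4): 18 → S
B(1)−B(1): 0 → A
G(6)−H(7): -1≡25 → Z
U(20)−H(7): 13 → N
V(21)−N(13): 8 → I
H(7)−A(0): 7 → H
I(8)−E(4): 4 → E
V(21)−B(1): 20 → U
M(12)−H(7): 5 → F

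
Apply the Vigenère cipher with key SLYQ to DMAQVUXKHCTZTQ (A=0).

Repeat the key across the message: SLYQSLYQSLYQSL
D(3)+S(18): 21 → V
M(12)+L(11): 23 → X
A(0)+Y(24): 24 → Y
Q(16)+Q(16): 32≡6 → G
V(21)+S(18): 39≡13 → N
U(20)+L(11): 31≡5 → F
X(23)+Y(24): 47≡21 → V
K(10)+Q(16): 26≡0 → A
H(7)+S(18): 25 → Z
C(2)+L(11): 13 → N
T(19)+Y(24): 43≡17 → R
Z(25)+Q(16): 41≡15 → P
T(19)+S(18): 37≡11 → L
Q(16)+L(11): 27≡1 → B

VXYGNFVAZNRPLB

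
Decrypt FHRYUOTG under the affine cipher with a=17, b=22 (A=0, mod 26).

ZTPUGYJW

The inverse of 17 mod 26 is 23, since 17·23=391≡1. Apply D(y)=23·(y−22) mod 26:
F(5): 23·(5−22)=-391≡25 → Z
H(7): 23·(7−22)=-345≡19 → T
R(17): 23·(17−22)=-115≡15 → P
Y(24): 23·(24−22)=46≡20 → U
U(20): 23·(20−22)=-46≡6 → G
O(14): 23·(14−22)=-184≡24 → Y
T(19): 23·(19−22)=-69≡9 → J
G(6): 23·(6−22)=-368≡22 → W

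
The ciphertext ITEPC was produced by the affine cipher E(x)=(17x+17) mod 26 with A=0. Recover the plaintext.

BUNGT

The inverse of 17 mod 26 is 23, since 17·23=391≡1. Apply D(y)=23·(y−17) mod 26:
I(8): 23·(8−17)=-207≡1 → B
T(19): 23·(19−17)=46≡20 → U
E(4): 23·(4−17)=-299≡13 → N
P(15): 23·(15−17)=-46≡6 → G
C(2): 23·(2−17)=-345≡19 → T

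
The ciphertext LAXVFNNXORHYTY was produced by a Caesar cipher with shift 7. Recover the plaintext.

L(11): 11−7=4 → E
A(0): 0−7=-7≡19 → T
X(23): 23−7=16 → Q
V(21): 21−7=14 → O
F(5): 5−7=-2≡24 → Y
N(13): 13−7=6 → G
N(13): 13−7=6 → G
X(23): 23−7=16 → Q
O(14): 14−7=7 → H
R(17): 17−7=10 → K
H(7): 7−7=0 → A
Y(24): 24−7=17 → R
T(19): 19−7=12 → M
Y(24): 24−7=17 → R

ETQOYGGQHKARMR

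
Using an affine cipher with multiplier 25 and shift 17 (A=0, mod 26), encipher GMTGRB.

LFYLAQ

G(6): 25·6+17=167≡11 → L
M(12): 25·12+17=317≡5 → F
T(19): 25·19+17=492≡24 → Y
G(6): 25·6+17=167≡11 → L
R(17): 25·17+17=442≡0 → A
B(1): 25·1+17=42≡16 → Q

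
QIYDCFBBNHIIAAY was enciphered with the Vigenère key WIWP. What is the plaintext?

Repeat the key across the ciphertext: WIWPWIWPWIWPWIW
Q(16)−W(22): -6≡20 → U
I(8)−I(8): 0 → A
Y(24)−W(22): 2 → C
D(3)−P(15): -12≡14 → O
C(2)−W(22): -20≡6 → G
F(5)−I(8): -3≡23 → X
B(1)−W(22): -21≡5 → F
B(1)−P(15): -14≡12 → M
N(13)−W(22): -9≡17 → R
H(7)−I(8): -1≡25 → Z
I(8)−W(22): -14≡12 → M
I(8)−P(15): -7≡19 → T
A(0)−W(22): -22≡4 → E
A(0)−I(8): -8≡18 → S
Y(24)−W(22): 2 → C

UACOGXFMRZMTESC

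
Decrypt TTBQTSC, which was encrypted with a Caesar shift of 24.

VVDSVUE

T(19): 19−24=-5≡21 → V
T(19): 19−24=-5≡21 → V
B(1): 1−24=-23≡3 → D
Q(16): 16−24=-8≡18 → S
T(19): 19−24=-5≡21 → V
S(18): 18−24=-6≡20 → U
C(2): 2−24=-22≡4 → E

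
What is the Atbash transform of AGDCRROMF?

A(0) → Z(25)
G(6) → T(19)
D(3) → W(22)
C(2) → X(23)
R(17) → I(8)
R(17) → I(8)
O(14) → L(11)
M(12) → N(13)
F(5) → U(20)

ZTWXIILNU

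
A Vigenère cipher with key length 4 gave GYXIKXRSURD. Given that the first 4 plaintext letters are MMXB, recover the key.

UMAH

Subtract each crib letter from the matching ciphertext letter (mod 26):
G(6)−M(12)=-6≡20 → U
Y(24)−M(12)=12 → M
X(23)−X(23)=0 → A
I(8)−B(1)=7 → H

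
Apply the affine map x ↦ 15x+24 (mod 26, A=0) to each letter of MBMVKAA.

WNWBSYY

M(12): 15·12+24=204≡22 → W
B(1): 15·1+24=39≡13 → N
M(12): 15·12+24=204≡22 → W
V(21): 15·21+24=339≡1 → B
K(10): 15·10+24=174≡18 → S
A(0): 15·0+24=24 → Y
A(0): 15·0+24=24 → Y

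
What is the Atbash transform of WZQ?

DAJ

W(22) → D(3)
Z(25) → A(0)
Q(16) → J(9)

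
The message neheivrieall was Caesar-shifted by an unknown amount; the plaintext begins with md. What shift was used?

From the crib: n(13)−m(12)=1, so the shift is 1.

1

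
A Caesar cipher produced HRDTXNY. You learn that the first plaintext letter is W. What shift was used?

11

From the crib: H(7)−W(22)=-15≡11, so the shift is 11.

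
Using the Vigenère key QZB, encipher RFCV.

Repeat the key across the message: QZBQ
R(17)+Q(16): 33≡7 → H
F(5)+Z(25): 30≡4 → E
C(2)+B(1): 3 → D
V(21)+Q(16): 37≡11 → L

HEDL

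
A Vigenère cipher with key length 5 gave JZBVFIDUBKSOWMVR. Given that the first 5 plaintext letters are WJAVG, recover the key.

Subtract each crib letter from the matching ciphertext letter (mod 26):
J(9)−W(22)=-13≡13 → N
Z(25)−J(9)=16 → Q
B(1)−A(0)=1 → B
V(21)−V(21)=0 → A
F(5)−G(6)=-1≡25 → Z

NQBAZ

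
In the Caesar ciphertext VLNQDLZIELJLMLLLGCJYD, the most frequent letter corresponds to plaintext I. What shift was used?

3

The most frequent ciphertext letter is L (appears 7 times).
L is position 11; I is position 8.
Shift = 3.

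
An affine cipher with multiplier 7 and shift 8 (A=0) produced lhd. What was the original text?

tld

The inverse of 7 mod 26 is 15, since 7·15=105≡1. Apply D(y)=15·(y−8) mod 26:
l(11): 15·(11−8)=45≡19 → t
h(7): 15·(7−8)=-15≡11 → l
d(3): 15·(3−8)=-75≡3 → d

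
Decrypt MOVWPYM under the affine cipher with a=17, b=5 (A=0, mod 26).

FZEBWVF

The inverse of 17 mod 26 is 23, since 17·23=391≡1. Apply D(y)=23·(y−5) mod 26:
M(12): 23·(12−5)=161≡5 → F
O(14): 23·(14−5)=207≡25 → Z
V(21): 23·(21−5)=368≡4 → E
W(22): 23·(22−5)=391≡1 → B
P(15): 23·(15−5)=230≡22 → W
Y(24): 23·(24−5)=437≡21 → V
M(12): 23·(12−5)=161≡5 → F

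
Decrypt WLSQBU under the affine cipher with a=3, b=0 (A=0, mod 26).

The inverse of 3 mod 26 is 9, since 3·9=27≡1. Apply D(y)=9·(y−0) mod 26:
W(22): 9·(22−0)=198≡16 → Q
L(11): 9·(11−0)=99≡21 → V
S(18): 9·(18−0)=162≡6 → G
Q(16): 9·(16−0)=144≡14 → O
B(1): 9·(1−0)=9 → J
U(20): 9·(20−0)=180≡24 → Y

QVGOJY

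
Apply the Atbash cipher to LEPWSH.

L(11) → O(14)
E(4) → V(21)
P(15) → K(10)
W(22) → D(3)
S(18) → H(7)
H(7) → S(18)

OVKDHS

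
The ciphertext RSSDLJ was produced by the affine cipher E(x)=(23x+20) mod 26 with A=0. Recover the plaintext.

The inverse of 23 mod 26 is 17, since 23·17=391≡1. Apply D(y)=17·(y−20) mod 26:
R(17): 17·(17−20)=-51≡1 → B
S(18): 17·(18−20)=-34≡18 → S
S(18): 17·(18−20)=-34≡18 → S
D(3): 17·(3−20)=-289≡23 → X
L(11): 17·(11−20)=-153≡3 → D
J(9): 17·(9−20)=-187≡21 → V

BSSXDV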